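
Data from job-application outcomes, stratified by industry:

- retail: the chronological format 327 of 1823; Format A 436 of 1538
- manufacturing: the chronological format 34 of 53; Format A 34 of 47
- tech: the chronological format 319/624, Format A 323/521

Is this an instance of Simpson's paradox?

Retail: the chronological format 327/1823 = 17.9%, Format A 436/1538 = 28.3% → Format A
Manufacturing: the chronological format 34/53 = 64.2%, Format A 34/47 = 72.3% → Format A
Tech: the chronological format 319/624 = 51.1%, Format A 323/521 = 62.0% → Format A
Overall: the chronological format 680/2500 = 27.2%, Format A 793/2106 = 37.7% → Format A
Format A wins overall and in every industry group — no reversal.

No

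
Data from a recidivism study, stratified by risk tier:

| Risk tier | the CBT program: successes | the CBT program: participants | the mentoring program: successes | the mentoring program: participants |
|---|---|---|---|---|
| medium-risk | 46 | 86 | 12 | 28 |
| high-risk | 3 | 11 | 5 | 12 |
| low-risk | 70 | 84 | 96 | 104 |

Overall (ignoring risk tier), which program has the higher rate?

the mentoring program

Medium-risk: the CBT program 46/86 = 53.5%, the mentoring program 12/28 = 42.9% → the CBT program
High-risk: the CBT program 3/11 = 27.3%, the mentoring program 5/12 = 41.7% → the mentoring program
Low-risk: the CBT program 70/84 = 83.3%, the mentoring program 96/104 = 92.3% → the mentoring program
Overall: the CBT program 119/181 = 65.7%, the mentoring program 113/144 = 78.5% → the mentoring program
(Neither sweeps every risk group, but the mentoring program has the higher pooled rate.)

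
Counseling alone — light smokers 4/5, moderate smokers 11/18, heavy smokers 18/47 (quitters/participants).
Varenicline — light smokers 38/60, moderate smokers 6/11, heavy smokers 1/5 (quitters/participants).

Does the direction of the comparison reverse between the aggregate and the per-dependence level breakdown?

Light smokers: counseling alone 4/5 = 80.0%, varenicline 38/60 = 63.3% → counseling alone
Moderate smokers: counseling alone 11/18 = 61.1%, varenicline 6/11 = 54.5% → counseling alone
Heavy smokers: counseling alone 18/47 = 38.3%, varenicline 1/5 = 20.0% → counseling alone
Overall: counseling alone 33/70 = 47.1%, varenicline 45/76 = 59.2% → varenicline
Counseling alone wins each dependence group but varenicline wins overall — the comparison reverses. Counseling alone's participants skew toward heavy smokers, which has a lower base rate.

Yes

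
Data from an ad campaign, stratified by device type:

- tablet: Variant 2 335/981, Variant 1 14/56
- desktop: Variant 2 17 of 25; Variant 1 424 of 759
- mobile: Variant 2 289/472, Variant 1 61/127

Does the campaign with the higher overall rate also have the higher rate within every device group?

Tablet: Variant 2 335/981 = 34.1%, Variant 1 14/56 = 25.0% → Variant 2
Desktop: Variant 2 17/25 = 68.0%, Variant 1 424/759 = 55.9% → Variant 2
Mobile: Variant 2 289/472 = 61.2%, Variant 1 61/127 = 48.0% → Variant 2
Overall: Variant 2 641/1478 = 43.4%, Variant 1 499/942 = 53.0% → Variant 1
Variant 2 wins each device group but Variant 1 wins overall — the comparison reverses. Variant 2's impressions skew toward tablet, which has a lower base rate.

No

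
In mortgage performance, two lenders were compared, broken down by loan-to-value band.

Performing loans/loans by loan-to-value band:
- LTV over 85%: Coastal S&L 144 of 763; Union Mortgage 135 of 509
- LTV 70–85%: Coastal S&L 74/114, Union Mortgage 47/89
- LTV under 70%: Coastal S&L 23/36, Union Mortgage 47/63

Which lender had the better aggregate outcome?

LTV over 85%: Coastal S&L 144/763 = 18.9%, Union Mortgage 135/509 = 26.5% → Union Mortgage
LTV 70–85%: Coastal S&L 74/114 = 64.9%, Union Mortgage 47/89 = 52.8% → Coastal S&L
LTV under 70%: Coastal S&L 23/36 = 63.9%, Union Mortgage 47/63 = 74.6% → Union Mortgage
Overall: Coastal S&L 241/913 = 26.4%, Union Mortgage 229/661 = 34.6% → Union Mortgage
(Neither sweeps every loan-to-value group, but Union Mortgage has the higher pooled rate.)

Union Mortgage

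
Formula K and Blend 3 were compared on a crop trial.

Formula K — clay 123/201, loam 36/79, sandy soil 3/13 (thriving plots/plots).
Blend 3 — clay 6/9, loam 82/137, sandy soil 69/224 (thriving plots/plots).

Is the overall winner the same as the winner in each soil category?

No

Clay: Formula K 123/201 = 61.2%, Blend 3 6/9 = 66.7% → Blend 3
Loam: Formula K 36/79 = 45.6%, Blend 3 82/137 = 59.9% → Blend 3
Sandy soil: Formula K 3/13 = 23.1%, Blend 3 69/224 = 30.8% → Blend 3
Overall: Formula K 162/293 = 55.3%, Blend 3 157/370 = 42.4% → Formula K
Blend 3 wins each soil group but Formula K wins overall — the comparison reverses. Blend 3's plots skew toward sandy soil, which has a lower base rate.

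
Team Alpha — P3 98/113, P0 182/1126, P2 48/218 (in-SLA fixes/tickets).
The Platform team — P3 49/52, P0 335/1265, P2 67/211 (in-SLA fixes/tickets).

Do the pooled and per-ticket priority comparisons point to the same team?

Yes

P3: Team Alpha 98/113 = 86.7%, the Platform team 49/52 = 94.2% → the Platform team
P0: Team Alpha 182/1126 = 16.2%, the Platform team 335/1265 = 26.5% → the Platform team
P2: Team Alpha 48/218 = 22.0%, the Platform team 67/211 = 31.8% → the Platform team
Overall: Team Alpha 328/1457 = 22.5%, the Platform team 451/1528 = 29.5% → the Platform team
The Platform team wins overall and in every ticket group — no reversal.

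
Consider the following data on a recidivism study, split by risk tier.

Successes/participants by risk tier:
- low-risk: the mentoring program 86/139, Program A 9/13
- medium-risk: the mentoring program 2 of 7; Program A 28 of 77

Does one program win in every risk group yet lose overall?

Low-risk: the mentoring program 86/139 = 61.9%, Program A 9/13 = 69.2% → Program A
Medium-risk: the mentoring program 2/7 = 28.6%, Program A 28/77 = 36.4% → Program A
Overall: the mentoring program 88/146 = 60.3%, Program A 37/90 = 41.1% → the mentoring program
Program A wins each risk group but the mentoring program wins overall — the comparison reverses. Program A's participants skew toward medium-risk, which has a lower base rate.

Yes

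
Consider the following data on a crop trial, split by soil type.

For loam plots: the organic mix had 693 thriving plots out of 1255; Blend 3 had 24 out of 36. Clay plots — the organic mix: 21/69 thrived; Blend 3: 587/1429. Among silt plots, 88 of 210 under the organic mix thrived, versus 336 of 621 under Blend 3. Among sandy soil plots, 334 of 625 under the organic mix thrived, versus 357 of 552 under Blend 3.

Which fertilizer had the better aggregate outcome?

Loam: the organic mix 693/1255 = 55.2%, Blend 3 24/36 = 66.7% → Blend 3
Clay: the organic mix 21/69 = 30.4%, Blend 3 587/1429 = 41.1% → Blend 3
Silt: the organic mix 88/210 = 41.9%, Blend 3 336/621 = 54.1% → Blend 3
Sandy soil: the organic mix 334/625 = 53.4%, Blend 3 357/552 = 64.7% → Blend 3
Overall: the organic mix 1136/2159 = 52.6%, Blend 3 1304/2638 = 49.4% → the organic mix
(Blend 3 wins every soil group but the organic mix wins overall — Blend 3's plots skew toward the low-rate clay group.)

the organic mix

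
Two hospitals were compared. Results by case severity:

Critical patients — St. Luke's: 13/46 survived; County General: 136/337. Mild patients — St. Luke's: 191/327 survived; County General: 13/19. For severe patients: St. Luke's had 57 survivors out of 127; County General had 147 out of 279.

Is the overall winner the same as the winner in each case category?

Critical: St. Luke's 13/46 = 28.3%, County General 136/337 = 40.4% → County General
Mild: St. Luke's 191/327 = 58.4%, County General 13/19 = 68.4% → County General
Severe: St. Luke's 57/127 = 44.9%, County General 147/279 = 52.7% → County General
Overall: St. Luke's 261/500 = 52.2%, County General 296/635 = 46.6% → St. Luke's
County General wins each case group but St. Luke's wins overall — the comparison reverses. County General's patients skew toward critical, which has a lower base rate.

No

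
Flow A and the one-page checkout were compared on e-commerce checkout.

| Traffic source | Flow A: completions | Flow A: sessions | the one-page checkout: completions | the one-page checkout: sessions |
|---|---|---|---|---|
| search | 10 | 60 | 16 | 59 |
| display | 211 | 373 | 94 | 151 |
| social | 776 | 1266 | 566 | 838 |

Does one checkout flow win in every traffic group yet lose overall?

No

Search: Flow A 10/60 = 16.7%, the one-page checkout 16/59 = 27.1% → the one-page checkout
Display: Flow A 211/373 = 56.6%, the one-page checkout 94/151 = 62.3% → the one-page checkout
Social: Flow A 776/1266 = 61.3%, the one-page checkout 566/838 = 67.5% → the one-page checkout
Overall: Flow A 997/1699 = 58.7%, the one-page checkout 676/1048 = 64.5% → the one-page checkout
The one-page checkout wins overall and in every traffic group — no reversal.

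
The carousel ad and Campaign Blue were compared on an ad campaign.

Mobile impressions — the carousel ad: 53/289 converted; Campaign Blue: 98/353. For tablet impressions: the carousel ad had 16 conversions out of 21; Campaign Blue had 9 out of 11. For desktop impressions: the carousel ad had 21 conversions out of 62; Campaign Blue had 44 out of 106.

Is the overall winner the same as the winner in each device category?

Mobile: the carousel ad 53/289 = 18.3%, Campaign Blue 98/353 = 27.8% → Campaign Blue
Tablet: the carousel ad 16/21 = 76.2%, Campaign Blue 9/11 = 81.8% → Campaign Blue
Desktop: the carousel ad 21/62 = 33.9%, Campaign Blue 44/106 = 41.5% → Campaign Blue
Overall: the carousel ad 90/372 = 24.2%, Campaign Blue 151/470 = 32.1% → Campaign Blue
Campaign Blue wins overall and in every device group — no reversal.

Yes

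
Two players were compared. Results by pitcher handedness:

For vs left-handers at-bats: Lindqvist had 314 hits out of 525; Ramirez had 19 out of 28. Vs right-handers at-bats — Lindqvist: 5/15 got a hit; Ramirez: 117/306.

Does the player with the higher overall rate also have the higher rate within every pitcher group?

Vs left-handers: Lindqvist 314/525 = 59.8%, Ramirez 19/28 = 67.9% → Ramirez
Vs right-handers: Lindqvist 5/15 = 33.3%, Ramirez 117/306 = 38.2% → Ramirez
Overall: Lindqvist 319/540 = 59.1%, Ramirez 136/334 = 40.7% → Lindqvist
Ramirez wins each pitcher group but Lindqvist wins overall — the comparison reverses. Ramirez's at-bats skew toward vs right-handers, which has a lower base rate.

No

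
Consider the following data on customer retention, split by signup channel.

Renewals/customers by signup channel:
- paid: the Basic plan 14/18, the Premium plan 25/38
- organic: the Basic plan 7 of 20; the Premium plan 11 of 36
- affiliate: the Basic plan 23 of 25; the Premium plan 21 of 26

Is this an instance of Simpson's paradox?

Paid: the Basic plan 14/18 = 77.8%, the Premium plan 25/38 = 65.8% → the Basic plan
Organic: the Basic plan 7/20 = 35.0%, the Premium plan 11/36 = 30.6% → the Basic plan
Affiliate: the Basic plan 23/25 = 92.0%, the Premium plan 21/26 = 80.8% → the Basic plan
Overall: the Basic plan 44/63 = 69.8%, the Premium plan 57/100 = 57.0% → the Basic plan
The Basic plan wins overall and in every signup group — no reversal.

No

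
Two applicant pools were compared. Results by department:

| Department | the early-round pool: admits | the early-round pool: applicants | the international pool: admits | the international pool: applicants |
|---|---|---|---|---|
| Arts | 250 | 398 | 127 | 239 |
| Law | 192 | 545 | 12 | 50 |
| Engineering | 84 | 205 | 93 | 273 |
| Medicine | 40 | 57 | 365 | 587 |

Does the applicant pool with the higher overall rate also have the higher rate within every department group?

No

Arts: the early-round pool 250/398 = 62.8%, the international pool 127/239 = 53.1% → the early-round pool
Law: the early-round pool 192/545 = 35.2%, the international pool 12/50 = 24.0% → the early-round pool
Engineering: the early-round pool 84/205 = 41.0%, the international pool 93/273 = 34.1% → the early-round pool
Medicine: the early-round pool 40/57 = 70.2%, the international pool 365/587 = 62.2% → the early-round pool
Overall: the early-round pool 566/1205 = 47.0%, the international pool 597/1149 = 52.0% → the international pool
The early-round pool wins each department group but the international pool wins overall — the comparison reverses. The early-round pool's applicants skew toward Law, which has a lower base rate.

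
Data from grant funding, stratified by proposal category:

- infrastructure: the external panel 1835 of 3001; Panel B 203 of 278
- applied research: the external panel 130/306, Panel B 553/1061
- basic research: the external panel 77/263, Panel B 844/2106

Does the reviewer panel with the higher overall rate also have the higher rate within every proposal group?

Infrastructure: the external panel 1835/3001 = 61.1%, Panel B 203/278 = 73.0% → Panel B
Applied research: the external panel 130/306 = 42.5%, Panel B 553/1061 = 52.1% → Panel B
Basic research: the external panel 77/263 = 29.3%, Panel B 844/2106 = 40.1% → Panel B
Overall: the external panel 2042/3570 = 57.2%, Panel B 1600/3445 = 46.4% → the external panel
Panel B wins each proposal group but the external panel wins overall — the comparison reverses. Panel B's proposals skew toward basic research, which has a lower base rate.

No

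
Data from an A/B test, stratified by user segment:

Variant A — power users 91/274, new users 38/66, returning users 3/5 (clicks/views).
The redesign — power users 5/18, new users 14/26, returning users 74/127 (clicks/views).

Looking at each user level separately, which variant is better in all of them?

Power users: Variant A 91/274 = 33.2%, the redesign 5/18 = 27.8% → Variant A
New users: Variant A 38/66 = 57.6%, the redesign 14/26 = 53.8% → Variant A
Returning users: Variant A 3/5 = 60.0%, the redesign 74/127 = 58.3% → Variant A
Variant A has the higher rate in all 3 groups.

Variant A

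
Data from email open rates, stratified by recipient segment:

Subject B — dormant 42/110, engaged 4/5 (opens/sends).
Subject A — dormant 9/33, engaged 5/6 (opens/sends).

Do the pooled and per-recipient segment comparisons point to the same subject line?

Dormant: Subject B 42/110 = 38.2%, Subject A 9/33 = 27.3% → Subject B
Engaged: Subject B 4/5 = 80.0%, Subject A 5/6 = 83.3% → Subject A
Overall: Subject B 46/115 = 40.0%, Subject A 14/39 = 35.9% → Subject B
Neither sweeps: Subject B wins 1 of 2 groups, Subject A wins 1. Subject B wins overall but not every group — no Simpson reversal.

No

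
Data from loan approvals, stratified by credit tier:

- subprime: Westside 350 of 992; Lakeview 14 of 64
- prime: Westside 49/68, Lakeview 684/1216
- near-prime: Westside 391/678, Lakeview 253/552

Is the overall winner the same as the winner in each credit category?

Subprime: Westside 350/992 = 35.3%, Lakeview 14/64 = 21.9% → Westside
Prime: Westside 49/68 = 72.1%, Lakeview 684/1216 = 56.2% → Westside
Near-prime: Westside 391/678 = 57.7%, Lakeview 253/552 = 45.8% → Westside
Overall: Westside 790/1738 = 45.5%, Lakeview 951/1832 = 51.9% → Lakeview
Westside wins each credit group but Lakeview wins overall — the comparison reverses. Westside's applications skew toward subprime, which has a lower base rate.

No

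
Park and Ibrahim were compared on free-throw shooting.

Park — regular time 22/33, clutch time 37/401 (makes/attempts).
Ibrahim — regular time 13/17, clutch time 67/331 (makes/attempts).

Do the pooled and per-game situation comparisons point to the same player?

Yes

Regular time: Park 22/33 = 66.7%, Ibrahim 13/17 = 76.5% → Ibrahim
Clutch time: Park 37/401 = 9.2%, Ibrahim 67/331 = 20.2% → Ibrahim
Overall: Park 59/434 = 13.6%, Ibrahim 80/348 = 23.0% → Ibrahim
Ibrahim wins overall and in every game group — no reversal.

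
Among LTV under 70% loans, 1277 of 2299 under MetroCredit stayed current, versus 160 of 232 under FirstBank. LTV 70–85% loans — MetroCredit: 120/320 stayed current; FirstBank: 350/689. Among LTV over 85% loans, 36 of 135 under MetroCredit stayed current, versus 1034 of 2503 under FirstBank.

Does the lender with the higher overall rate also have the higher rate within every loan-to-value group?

No

LTV under 70%: MetroCredit 1277/2299 = 55.5%, FirstBank 160/232 = 69.0% → FirstBank
LTV 70–85%: MetroCredit 120/320 = 37.5%, FirstBank 350/689 = 50.8% → FirstBank
LTV over 85%: MetroCredit 36/135 = 26.7%, FirstBank 1034/2503 = 41.3% → FirstBank
Overall: MetroCredit 1433/2754 = 52.0%, FirstBank 1544/3424 = 45.1% → MetroCredit
FirstBank wins each loan-to-value group but MetroCredit wins overall — the comparison reverses. FirstBank's loans skew toward LTV over 85%, which has a lower base rate.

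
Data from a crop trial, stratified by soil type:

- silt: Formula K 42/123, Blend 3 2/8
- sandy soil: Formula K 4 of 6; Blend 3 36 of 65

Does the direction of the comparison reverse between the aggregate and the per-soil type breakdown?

Silt: Formula K 42/123 = 34.1%, Blend 3 2/8 = 25.0% → Formula K
Sandy soil: Formula K 4/6 = 66.7%, Blend 3 36/65 = 55.4% → Formula K
Overall: Formula K 46/129 = 35.7%, Blend 3 38/73 = 52.1% → Blend 3
Formula K wins each soil group but Blend 3 wins overall — the comparison reverses. Formula K's plots skew toward silt, which has a lower base rate.

Yes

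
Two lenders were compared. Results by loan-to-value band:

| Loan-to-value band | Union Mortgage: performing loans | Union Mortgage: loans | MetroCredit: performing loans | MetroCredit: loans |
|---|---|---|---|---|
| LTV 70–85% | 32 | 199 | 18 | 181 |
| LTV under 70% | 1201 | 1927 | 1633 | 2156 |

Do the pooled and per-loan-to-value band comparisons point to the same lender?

No

LTV 70–85%: Union Mortgage 32/199 = 16.1%, MetroCredit 18/181 = 9.9% → Union Mortgage
LTV under 70%: Union Mortgage 1201/1927 = 62.3%, MetroCredit 1633/2156 = 75.7% → MetroCredit
Overall: Union Mortgage 1233/2126 = 58.0%, MetroCredit 1651/2337 = 70.6% → MetroCredit
Neither sweeps: Union Mortgage wins 1 of 2 groups, MetroCredit wins 1. MetroCredit wins overall but not every group — no Simpson reversal.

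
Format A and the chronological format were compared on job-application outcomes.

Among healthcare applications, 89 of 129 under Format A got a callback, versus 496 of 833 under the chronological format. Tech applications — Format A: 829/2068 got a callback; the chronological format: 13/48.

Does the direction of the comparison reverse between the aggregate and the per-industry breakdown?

Healthcare: Format A 89/129 = 69.0%, the chronological format 496/833 = 59.5% → Format A
Tech: Format A 829/2068 = 40.1%, the chronological format 13/48 = 27.1% → Format A
Overall: Format A 918/2197 = 41.8%, the chronological format 509/881 = 57.8% → the chronological format
Format A wins each industry group but the chronological format wins overall — the comparison reverses. Format A's applications skew toward tech, which has a lower base rate.

Yes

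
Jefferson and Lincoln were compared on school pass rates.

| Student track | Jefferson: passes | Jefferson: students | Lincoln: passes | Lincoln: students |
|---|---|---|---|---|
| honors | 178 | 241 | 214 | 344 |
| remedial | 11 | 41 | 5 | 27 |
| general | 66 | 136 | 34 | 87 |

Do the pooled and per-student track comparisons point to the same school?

Honors: Jefferson 178/241 = 73.9%, Lincoln 214/344 = 62.2% → Jefferson
Remedial: Jefferson 11/41 = 26.8%, Lincoln 5/27 = 18.5% → Jefferson
General: Jefferson 66/136 = 48.5%, Lincoln 34/87 = 39.1% → Jefferson
Overall: Jefferson 255/418 = 61.0%, Lincoln 253/458 = 55.2% → Jefferson
Jefferson wins overall and in every student group — no reversal.

Yes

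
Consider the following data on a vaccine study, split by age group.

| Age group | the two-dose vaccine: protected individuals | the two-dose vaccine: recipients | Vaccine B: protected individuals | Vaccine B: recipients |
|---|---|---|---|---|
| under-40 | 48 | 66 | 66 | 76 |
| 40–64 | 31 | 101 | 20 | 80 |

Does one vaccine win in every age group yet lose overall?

No

Under-40: the two-dose vaccine 48/66 = 72.7%, Vaccine B 66/76 = 86.8% → Vaccine B
40–64: the two-dose vaccine 31/101 = 30.7%, Vaccine B 20/80 = 25.0% → the two-dose vaccine
Overall: the two-dose vaccine 79/167 = 47.3%, Vaccine B 86/156 = 55.1% → Vaccine B
Neither sweeps: the two-dose vaccine wins 1 of 2 groups, Vaccine B wins 1. Vaccine B wins overall but not every group — no Simpson reversal.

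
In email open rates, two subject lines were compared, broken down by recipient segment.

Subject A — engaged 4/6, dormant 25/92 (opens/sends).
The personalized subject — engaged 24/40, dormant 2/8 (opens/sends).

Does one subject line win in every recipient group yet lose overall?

Engaged: Subject A 4/6 = 66.7%, the personalized subject 24/40 = 60.0% → Subject A
Dormant: Subject A 25/92 = 27.2%, the personalized subject 2/8 = 25.0% → Subject A
Overall: Subject A 29/98 = 29.6%, the personalized subject 26/48 = 54.2% → the personalized subject
Subject A wins each recipient group but the personalized subject wins overall — the comparison reverses. Subject A's sends skew toward dormant, which has a lower base rate.

Yes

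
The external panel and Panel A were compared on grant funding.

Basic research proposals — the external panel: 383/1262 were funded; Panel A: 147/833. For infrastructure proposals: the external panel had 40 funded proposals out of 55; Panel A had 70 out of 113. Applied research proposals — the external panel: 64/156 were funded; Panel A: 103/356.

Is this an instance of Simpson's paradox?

No

Basic research: the external panel 383/1262 = 30.3%, Panel A 147/833 = 17.6% → the external panel
Infrastructure: the external panel 40/55 = 72.7%, Panel A 70/113 = 61.9% → the external panel
Applied research: the external panel 64/156 = 41.0%, Panel A 103/356 = 28.9% → the external panel
Overall: the external panel 487/1473 = 33.1%, Panel A 320/1302 = 24.6% → the external panel
The external panel wins overall and in every proposal group — no reversal.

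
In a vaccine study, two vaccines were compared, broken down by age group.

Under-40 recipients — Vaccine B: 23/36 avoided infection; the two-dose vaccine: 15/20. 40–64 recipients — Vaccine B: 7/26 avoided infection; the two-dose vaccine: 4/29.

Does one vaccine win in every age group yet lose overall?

No

Under-40: Vaccine B 23/36 = 63.9%, the two-dose vaccine 15/20 = 75.0% → the two-dose vaccine
40–64: Vaccine B 7/26 = 26.9%, the two-dose vaccine 4/29 = 13.8% → Vaccine B
Overall: Vaccine B 30/62 = 48.4%, the two-dose vaccine 19/49 = 38.8% → Vaccine B
Neither sweeps: Vaccine B wins 1 of 2 groups, the two-dose vaccine wins 1. Vaccine B wins overall but not every group — no Simpson reversal.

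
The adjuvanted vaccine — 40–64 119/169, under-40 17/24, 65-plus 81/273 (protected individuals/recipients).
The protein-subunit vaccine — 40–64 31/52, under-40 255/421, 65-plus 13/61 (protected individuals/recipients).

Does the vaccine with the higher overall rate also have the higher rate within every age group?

No

40–64: the adjuvanted vaccine 119/169 = 70.4%, the protein-subunit vaccine 31/52 = 59.6% → the adjuvanted vaccine
Under-40: the adjuvanted vaccine 17/24 = 70.8%, the protein-subunit vaccine 255/421 = 60.6% → the adjuvanted vaccine
65-plus: the adjuvanted vaccine 81/273 = 29.7%, the protein-subunit vaccine 13/61 = 21.3% → the adjuvanted vaccine
Overall: the adjuvanted vaccine 217/466 = 46.6%, the protein-subunit vaccine 299/534 = 56.0% → the protein-subunit vaccine
The adjuvanted vaccine wins each age group but the protein-subunit vaccine wins overall — the comparison reverses. The adjuvanted vaccine's recipients skew toward 65-plus, which has a lower base rate.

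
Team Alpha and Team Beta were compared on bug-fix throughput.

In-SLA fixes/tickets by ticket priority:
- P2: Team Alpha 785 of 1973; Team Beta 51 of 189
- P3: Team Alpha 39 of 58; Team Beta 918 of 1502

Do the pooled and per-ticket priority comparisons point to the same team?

P2: Team Alpha 785/1973 = 39.8%, Team Beta 51/189 = 27.0% → Team Alpha
P3: Team Alpha 39/58 = 67.2%, Team Beta 918/1502 = 61.1% → Team Alpha
Overall: Team Alpha 824/2031 = 40.6%, Team Beta 969/1691 = 57.3% → Team Beta
Team Alpha wins each ticket group but Team Beta wins overall — the comparison reverses. Team Alpha's tickets skew toward P2, which has a lower base rate.

No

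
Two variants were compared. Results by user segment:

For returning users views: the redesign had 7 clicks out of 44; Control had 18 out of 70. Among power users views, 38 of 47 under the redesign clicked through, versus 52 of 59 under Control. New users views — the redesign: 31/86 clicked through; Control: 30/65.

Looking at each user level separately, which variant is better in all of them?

Returning users: the redesign 7/44 = 15.9%, Control 18/70 = 25.7% → Control
Power users: the redesign 38/47 = 80.9%, Control 52/59 = 88.1% → Control
New users: the redesign 31/86 = 36.0%, Control 30/65 = 46.2% → Control
Control has the higher rate in all 3 groups.

Control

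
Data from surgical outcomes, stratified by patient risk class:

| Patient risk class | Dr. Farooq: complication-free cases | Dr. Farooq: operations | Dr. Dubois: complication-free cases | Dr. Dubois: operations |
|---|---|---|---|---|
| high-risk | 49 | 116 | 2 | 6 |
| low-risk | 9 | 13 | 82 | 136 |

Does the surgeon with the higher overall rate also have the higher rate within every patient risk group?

High-risk: Dr. Farooq 49/116 = 42.2%, Dr. Dubois 2/6 = 33.3% → Dr. Farooq
Low-risk: Dr. Farooq 9/13 = 69.2%, Dr. Dubois 82/136 = 60.3% → Dr. Farooq
Overall: Dr. Farooq 58/129 = 45.0%, Dr. Dubois 84/142 = 59.2% → Dr. Dubois
Dr. Farooq wins each patient risk group but Dr. Dubois wins overall — the comparison reverses. Dr. Farooq's operations skew toward high-risk, which has a lower base rate.

No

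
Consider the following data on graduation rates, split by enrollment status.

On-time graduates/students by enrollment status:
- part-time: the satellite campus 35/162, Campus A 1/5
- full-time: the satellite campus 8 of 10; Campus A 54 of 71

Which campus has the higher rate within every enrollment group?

the satellite campus

Part-time: the satellite campus 35/162 = 21.6%, Campus A 1/5 = 20.0% → the satellite campus
Full-time: the satellite campus 8/10 = 80.0%, Campus A 54/71 = 76.1% → the satellite campus
The satellite campus has the higher rate in both groups.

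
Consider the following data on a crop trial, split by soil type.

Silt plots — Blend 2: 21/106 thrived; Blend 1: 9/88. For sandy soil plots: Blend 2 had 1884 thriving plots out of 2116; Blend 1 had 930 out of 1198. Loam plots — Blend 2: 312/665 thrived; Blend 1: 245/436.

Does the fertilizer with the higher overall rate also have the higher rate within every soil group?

No

Silt: Blend 2 21/106 = 19.8%, Blend 1 9/88 = 10.2% → Blend 2
Sandy soil: Blend 2 1884/2116 = 89.0%, Blend 1 930/1198 = 77.6% → Blend 2
Loam: Blend 2 312/665 = 46.9%, Blend 1 245/436 = 56.2% → Blend 1
Overall: Blend 2 2217/2887 = 76.8%, Blend 1 1184/1722 = 68.8% → Blend 2
Neither sweeps: Blend 2 wins 2 of 3 groups, Blend 1 wins 1. Blend 2 wins overall but not every group — no Simpson reversal.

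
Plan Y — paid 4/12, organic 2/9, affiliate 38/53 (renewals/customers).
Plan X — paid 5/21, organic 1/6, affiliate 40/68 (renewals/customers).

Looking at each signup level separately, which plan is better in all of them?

Plan Y

Paid: Plan Y 4/12 = 33.3%, Plan X 5/21 = 23.8% → Plan Y
Organic: Plan Y 2/9 = 22.2%, Plan X 1/6 = 16.7% → Plan Y
Affiliate: Plan Y 38/53 = 71.7%, Plan X 40/68 = 58.8% → Plan Y
Plan Y has the higher rate in all 3 groups.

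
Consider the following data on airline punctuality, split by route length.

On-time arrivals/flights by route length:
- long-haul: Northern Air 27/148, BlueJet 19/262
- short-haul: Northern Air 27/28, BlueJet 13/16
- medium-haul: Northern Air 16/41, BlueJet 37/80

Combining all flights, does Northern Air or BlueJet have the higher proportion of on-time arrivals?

Northern Air

Long-haul: Northern Air 27/148 = 18.2%, BlueJet 19/262 = 7.3% → Northern Air
Short-haul: Northern Air 27/28 = 96.4%, BlueJet 13/16 = 81.2% → Northern Air
Medium-haul: Northern Air 16/41 = 39.0%, BlueJet 37/80 = 46.2% → BlueJet
Overall: Northern Air 70/217 = 32.3%, BlueJet 69/358 = 19.3% → Northern Air
(Neither sweeps every route group, but Northern Air has the higher pooled rate.)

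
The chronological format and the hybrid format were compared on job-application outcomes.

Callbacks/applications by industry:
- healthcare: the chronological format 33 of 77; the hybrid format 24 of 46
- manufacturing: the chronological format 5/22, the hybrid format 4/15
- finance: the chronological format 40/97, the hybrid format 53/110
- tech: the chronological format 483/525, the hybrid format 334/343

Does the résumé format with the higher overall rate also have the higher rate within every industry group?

Yes

Healthcare: the chronological format 33/77 = 42.9%, the hybrid format 24/46 = 52.2% → the hybrid format
Manufacturing: the chronological format 5/22 = 22.7%, the hybrid format 4/15 = 26.7% → the hybrid format
Finance: the chronological format 40/97 = 41.2%, the hybrid format 53/110 = 48.2% → the hybrid format
Tech: the chronological format 483/525 = 92.0%, the hybrid format 334/343 = 97.4% → the hybrid format
Overall: the chronological format 561/721 = 77.8%, the hybrid format 415/514 = 80.7% → the hybrid format
The hybrid format wins overall and in every industry group — no reversal.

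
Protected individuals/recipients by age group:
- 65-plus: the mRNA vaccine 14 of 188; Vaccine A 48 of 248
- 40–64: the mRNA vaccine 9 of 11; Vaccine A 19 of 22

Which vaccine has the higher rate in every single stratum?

Vaccine A

65-plus: the mRNA vaccine 14/188 = 7.4%, Vaccine A 48/248 = 19.4% → Vaccine A
40–64: the mRNA vaccine 9/11 = 81.8%, Vaccine A 19/22 = 86.4% → Vaccine A
Vaccine A has the higher rate in both groups.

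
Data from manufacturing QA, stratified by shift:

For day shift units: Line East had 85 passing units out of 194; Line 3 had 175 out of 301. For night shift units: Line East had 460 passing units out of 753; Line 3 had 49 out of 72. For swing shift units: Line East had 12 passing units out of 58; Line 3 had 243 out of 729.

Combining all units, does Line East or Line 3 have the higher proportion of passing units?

Line East

Day shift: Line East 85/194 = 43.8%, Line 3 175/301 = 58.1% → Line 3
Night shift: Line East 460/753 = 61.1%, Line 3 49/72 = 68.1% → Line 3
Swing shift: Line East 12/58 = 20.7%, Line 3 243/729 = 33.3% → Line 3
Overall: Line East 557/1005 = 55.4%, Line 3 467/1102 = 42.4% → Line East
(Line 3 wins every shift group but Line East wins overall — Line 3's units skew toward the low-rate swing shift group.)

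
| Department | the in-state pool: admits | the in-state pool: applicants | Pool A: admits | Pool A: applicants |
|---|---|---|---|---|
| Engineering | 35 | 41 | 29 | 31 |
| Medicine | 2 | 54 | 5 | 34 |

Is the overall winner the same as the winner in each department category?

Engineering: the in-state pool 35/41 = 85.4%, Pool A 29/31 = 93.5% → Pool A
Medicine: the in-state pool 2/54 = 3.7%, Pool A 5/34 = 14.7% → Pool A
Overall: the in-state pool 37/95 = 38.9%, Pool A 34/65 = 52.3% → Pool A
Pool A wins overall and in every department group — no reversal.

Yes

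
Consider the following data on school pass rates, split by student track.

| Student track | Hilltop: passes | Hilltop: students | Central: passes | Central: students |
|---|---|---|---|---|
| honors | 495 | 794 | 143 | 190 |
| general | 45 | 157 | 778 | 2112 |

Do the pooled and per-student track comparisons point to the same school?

No

Honors: Hilltop 495/794 = 62.3%, Central 143/190 = 75.3% → Central
General: Hilltop 45/157 = 28.7%, Central 778/2112 = 36.8% → Central
Overall: Hilltop 540/951 = 56.8%, Central 921/2302 = 40.0% → Hilltop
Central wins each student group but Hilltop wins overall — the comparison reverses. Central's students skew toward general, which has a lower base rate.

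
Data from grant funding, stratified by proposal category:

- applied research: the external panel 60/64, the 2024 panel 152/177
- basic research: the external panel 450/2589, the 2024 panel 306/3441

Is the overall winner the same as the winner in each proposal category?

Applied research: the external panel 60/64 = 93.8%, the 2024 panel 152/177 = 85.9% → the external panel
Basic research: the external panel 450/2589 = 17.4%, the 2024 panel 306/3441 = 8.9% → the external panel
Overall: the external panel 510/2653 = 19.2%, the 2024 panel 458/3618 = 12.7% → the external panel
The external panel wins overall and in every proposal group — no reversal.

Yes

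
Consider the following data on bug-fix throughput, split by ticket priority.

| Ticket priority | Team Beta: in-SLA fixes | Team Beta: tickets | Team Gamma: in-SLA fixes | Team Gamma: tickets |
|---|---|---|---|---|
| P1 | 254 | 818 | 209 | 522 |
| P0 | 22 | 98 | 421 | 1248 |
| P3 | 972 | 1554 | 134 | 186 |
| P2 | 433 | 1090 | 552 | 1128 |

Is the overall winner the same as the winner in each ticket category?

No

P1: Team Beta 254/818 = 31.1%, Team Gamma 209/522 = 40.0% → Team Gamma
P0: Team Beta 22/98 = 22.4%, Team Gamma 421/1248 = 33.7% → Team Gamma
P3: Team Beta 972/1554 = 62.5%, Team Gamma 134/186 = 72.0% → Team Gamma
P2: Team Beta 433/1090 = 39.7%, Team Gamma 552/1128 = 48.9% → Team Gamma
Overall: Team Beta 1681/3560 = 47.2%, Team Gamma 1316/3084 = 42.7% → Team Beta
Team Gamma wins each ticket group but Team Beta wins overall — the comparison reverses. Team Gamma's tickets skew toward P0, which has a lower base rate.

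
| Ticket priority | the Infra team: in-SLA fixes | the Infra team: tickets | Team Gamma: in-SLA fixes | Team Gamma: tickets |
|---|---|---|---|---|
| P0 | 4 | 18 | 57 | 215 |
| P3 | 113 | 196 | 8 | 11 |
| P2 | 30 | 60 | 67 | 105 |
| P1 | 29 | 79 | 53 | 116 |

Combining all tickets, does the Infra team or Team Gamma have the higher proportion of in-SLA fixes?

the Infra team

P0: the Infra team 4/18 = 22.2%, Team Gamma 57/215 = 26.5% → Team Gamma
P3: the Infra team 113/196 = 57.7%, Team Gamma 8/11 = 72.7% → Team Gamma
P2: the Infra team 30/60 = 50.0%, Team Gamma 67/105 = 63.8% → Team Gamma
P1: the Infra team 29/79 = 36.7%, Team Gamma 53/116 = 45.7% → Team Gamma
Overall: the Infra team 176/353 = 49.9%, Team Gamma 185/447 = 41.4% → the Infra team
(Team Gamma wins every ticket group but the Infra team wins overall — Team Gamma's tickets skew toward the low-rate P0 group.)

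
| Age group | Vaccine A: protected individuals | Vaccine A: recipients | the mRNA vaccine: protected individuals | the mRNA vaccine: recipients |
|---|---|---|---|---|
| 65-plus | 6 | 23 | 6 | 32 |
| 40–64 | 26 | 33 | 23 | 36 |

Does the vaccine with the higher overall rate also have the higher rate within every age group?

65-plus: Vaccine A 6/23 = 26.1%, the mRNA vaccine 6/32 = 18.8% → Vaccine A
40–64: Vaccine A 26/33 = 78.8%, the mRNA vaccine 23/36 = 63.9% → Vaccine A
Overall: Vaccine A 32/56 = 57.1%, the mRNA vaccine 29/68 = 42.6% → Vaccine A
Vaccine A wins overall and in every age group — no reversal.

Yes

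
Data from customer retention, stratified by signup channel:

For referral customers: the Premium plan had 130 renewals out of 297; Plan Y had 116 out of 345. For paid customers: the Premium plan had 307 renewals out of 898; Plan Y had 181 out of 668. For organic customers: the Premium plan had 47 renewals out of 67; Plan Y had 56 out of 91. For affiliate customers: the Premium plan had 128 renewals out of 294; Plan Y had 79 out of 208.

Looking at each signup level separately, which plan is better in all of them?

Referral: the Premium plan 130/297 = 43.8%, Plan Y 116/345 = 33.6% → the Premium plan
Paid: the Premium plan 307/898 = 34.2%, Plan Y 181/668 = 27.1% → the Premium plan
Organic: the Premium plan 47/67 = 70.1%, Plan Y 56/91 = 61.5% → the Premium plan
Affiliate: the Premium plan 128/294 = 43.5%, Plan Y 79/208 = 38.0% → the Premium plan
The Premium plan has the higher rate in all 4 groups.

the Premium plan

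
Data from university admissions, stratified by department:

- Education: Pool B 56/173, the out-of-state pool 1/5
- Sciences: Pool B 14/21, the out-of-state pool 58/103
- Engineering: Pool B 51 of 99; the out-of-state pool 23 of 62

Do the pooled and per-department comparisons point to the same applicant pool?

Education: Pool B 56/173 = 32.4%, the out-of-state pool 1/5 = 20.0% → Pool B
Sciences: Pool B 14/21 = 66.7%, the out-of-state pool 58/103 = 56.3% → Pool B
Engineering: Pool B 51/99 = 51.5%, the out-of-state pool 23/62 = 37.1% → Pool B
Overall: Pool B 121/293 = 41.3%, the out-of-state pool 82/170 = 48.2% → the out-of-state pool
Pool B wins each department group but the out-of-state pool wins overall — the comparison reverses. Pool B's applicants skew toward Education, which has a lower base rate.

No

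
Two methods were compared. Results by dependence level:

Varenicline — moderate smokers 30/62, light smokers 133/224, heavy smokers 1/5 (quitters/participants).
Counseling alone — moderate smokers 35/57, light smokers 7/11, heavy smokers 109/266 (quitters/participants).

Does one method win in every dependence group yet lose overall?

Moderate smokers: varenicline 30/62 = 48.4%, counseling alone 35/57 = 61.4% → counseling alone
Light smokers: varenicline 133/224 = 59.4%, counseling alone 7/11 = 63.6% → counseling alone
Heavy smokers: varenicline 1/5 = 20.0%, counseling alone 109/266 = 41.0% → counseling alone
Overall: varenicline 164/291 = 56.4%, counseling alone 151/334 = 45.2% → varenicline
Counseling alone wins each dependence group but varenicline wins overall — the comparison reverses. Counseling alone's participants skew toward heavy smokers, which has a lower base rate.

Yes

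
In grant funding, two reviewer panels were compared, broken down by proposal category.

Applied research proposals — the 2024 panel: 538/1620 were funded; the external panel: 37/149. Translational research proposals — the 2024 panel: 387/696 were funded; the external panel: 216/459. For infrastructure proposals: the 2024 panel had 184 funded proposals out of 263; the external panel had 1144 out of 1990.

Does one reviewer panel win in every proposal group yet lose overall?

Yes

Applied research: the 2024 panel 538/1620 = 33.2%, the external panel 37/149 = 24.8% → the 2024 panel
Translational research: the 2024 panel 387/696 = 55.6%, the external panel 216/459 = 47.1% → the 2024 panel
Infrastructure: the 2024 panel 184/263 = 70.0%, the external panel 1144/1990 = 57.5% → the 2024 panel
Overall: the 2024 panel 1109/2579 = 43.0%, the external panel 1397/2598 = 53.8% → the external panel
The 2024 panel wins each proposal group but the external panel wins overall — the comparison reverses. The 2024 panel's proposals skew toward applied research, which has a lower base rate.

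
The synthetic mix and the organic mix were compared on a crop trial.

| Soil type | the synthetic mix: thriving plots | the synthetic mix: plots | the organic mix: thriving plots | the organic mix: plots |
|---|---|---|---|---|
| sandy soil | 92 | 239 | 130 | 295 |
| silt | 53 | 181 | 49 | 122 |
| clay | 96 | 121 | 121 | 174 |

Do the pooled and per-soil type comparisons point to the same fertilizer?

Sandy soil: the synthetic mix 92/239 = 38.5%, the organic mix 130/295 = 44.1% → the organic mix
Silt: the synthetic mix 53/181 = 29.3%, the organic mix 49/122 = 40.2% → the organic mix
Clay: the synthetic mix 96/121 = 79.3%, the organic mix 121/174 = 69.5% → the synthetic mix
Overall: the synthetic mix 241/541 = 44.5%, the organic mix 300/591 = 50.8% → the organic mix
Neither sweeps: the synthetic mix wins 1 of 3 groups, the organic mix wins 2. The organic mix wins overall but not every group — no Simpson reversal.

No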